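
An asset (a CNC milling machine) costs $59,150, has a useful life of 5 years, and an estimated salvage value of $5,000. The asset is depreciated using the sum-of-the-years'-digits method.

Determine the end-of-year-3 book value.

$15,830

Depreciable base = $59,150 − $5,000 = $54,150.
Sum of the years' digits = 5+4+3+2+1 = 15.
Year 1: $54,150 × 5/15 = $18,050. Book value $41,100.
Year 2: $54,150 × 4/15 = $14,440. Book value $26,660.
Year 3: $54,150 × 3/15 = $10,830. Book value $15,830.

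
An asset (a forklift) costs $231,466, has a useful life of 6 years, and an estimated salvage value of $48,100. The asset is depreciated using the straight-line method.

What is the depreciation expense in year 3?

Depreciable base = $231,466 − $48,100 = $183,366.
Annual expense = $183,366 / 6 = $30,561.

$30,561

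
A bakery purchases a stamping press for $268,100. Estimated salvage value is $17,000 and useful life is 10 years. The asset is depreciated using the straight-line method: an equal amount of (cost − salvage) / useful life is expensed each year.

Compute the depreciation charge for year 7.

Depreciable base = $268,100 − $17,000 = $251,100.
Annual expense = $251,100 / 10 = $25,110.

$25,110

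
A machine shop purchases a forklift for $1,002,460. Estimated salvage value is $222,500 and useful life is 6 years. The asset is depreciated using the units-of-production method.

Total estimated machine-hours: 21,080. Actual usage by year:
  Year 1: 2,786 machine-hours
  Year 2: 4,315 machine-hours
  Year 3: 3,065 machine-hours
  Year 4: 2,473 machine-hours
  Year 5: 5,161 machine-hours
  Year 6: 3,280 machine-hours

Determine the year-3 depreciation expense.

Depreciable base = $1,002,460 − $222,500 = $779,960.
Rate = $779,960 / 21,080 machine-hours = $37 per machine-hour.
Year 1: 2,786 × $37 = $103,082. Book value $899,378.
Year 2: 4,315 × $37 = $159,655. Book value $739,723.
Year 3: 3,065 × $37 = $113,405. Book value $626,318.

$113,405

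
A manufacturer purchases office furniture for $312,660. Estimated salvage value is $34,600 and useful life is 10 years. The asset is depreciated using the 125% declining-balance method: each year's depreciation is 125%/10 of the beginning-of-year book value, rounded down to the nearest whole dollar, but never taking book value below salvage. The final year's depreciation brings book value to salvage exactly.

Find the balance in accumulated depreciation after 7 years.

Depreciable base = $312,660 − $34,600 = $278,060.
Year 1: ⌊$312,660 × 125%/10⌋ = $39,082. Book value $273,578.
Year 2: ⌊$273,578 × 125%/10⌋ = $34,197. Book value $239,381.
Year 3: ⌊$239,381 × 125%/10⌋ = $29,922. Book value $209,459.
Year 4: ⌊$209,459 × 125%/10⌋ = $26,182. Book value $183,277.
Year 5: ⌊$183,277 × 125%/10⌋ = $22,909. Book value $160,368.
Year 6: ⌊$160,368 × 125%/10⌋ = $20,046. Book value $140,322.
Year 7: ⌊$140,322 × 125%/10⌋ = $17,540. Book value $122,782.
Accumulated through year 7 = $312,660 − $122,782 = $189,878.

$189,878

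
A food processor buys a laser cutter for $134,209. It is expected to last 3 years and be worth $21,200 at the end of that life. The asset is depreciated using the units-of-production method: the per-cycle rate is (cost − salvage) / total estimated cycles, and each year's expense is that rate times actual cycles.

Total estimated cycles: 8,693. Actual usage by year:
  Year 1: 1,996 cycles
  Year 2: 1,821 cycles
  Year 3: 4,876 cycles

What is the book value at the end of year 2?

Depreciable base = $134,209 − $21,200 = $113,009.
Rate = $113,009 / 8,693 cycles = $13 per cycle.
Year 1: 1,996 × $13 = $25,948. Book value $108,261.
Year 2: 1,821 × $13 = $23,673. Book value $84,588.

$84,588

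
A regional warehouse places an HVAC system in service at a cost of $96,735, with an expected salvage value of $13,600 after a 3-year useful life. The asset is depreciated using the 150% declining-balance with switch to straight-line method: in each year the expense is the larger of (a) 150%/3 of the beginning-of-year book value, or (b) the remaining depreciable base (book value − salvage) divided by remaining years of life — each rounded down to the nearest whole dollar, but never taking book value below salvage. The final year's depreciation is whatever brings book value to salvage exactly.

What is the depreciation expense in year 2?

Depreciable base = $96,735 − $13,600 = $83,135.
Year 1: DB = ⌊$96,735 × 150%/3⌋ = $48,367; SL = ⌊$83,135/3⌋ = $27,711 → take DB $48,367. Book value $48,368.
Year 2: DB = ⌊$48,368 × 150%/3⌋ = $24,184; SL = ⌊$34,768/2⌋ = $17,384 → take DB $24,184. Book value $24,184.

$24,184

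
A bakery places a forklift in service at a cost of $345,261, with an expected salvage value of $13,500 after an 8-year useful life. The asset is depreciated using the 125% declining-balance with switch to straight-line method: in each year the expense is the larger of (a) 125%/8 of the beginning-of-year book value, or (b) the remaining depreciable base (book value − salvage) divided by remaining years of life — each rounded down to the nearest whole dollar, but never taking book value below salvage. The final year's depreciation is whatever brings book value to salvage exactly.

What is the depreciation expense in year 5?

Depreciable base = $345,261 − $13,500 = $331,761.
Year 1: DB = ⌊$345,261 × 125%/8⌋ = $53,947; SL = ⌊$331,761/8⌋ = $41,470 → take DB $53,947. Book value $291,314.
Year 2: DB = ⌊$291,314 × 125%/8⌋ = $45,517; SL = ⌊$277,814/7⌋ = $39,687 → take DB $45,517. Book value $245,797.
Year 3: DB = ⌊$245,797 × 125%/8⌋ = $38,405; SL = ⌊$232,297/6⌋ = $38,716 → take SL $38,716. Book value $207,081.
Year 4: DB = ⌊$207,081 × 125%/8⌋ = $32,356; SL = ⌊$193,581/5⌋ = $38,716 → take SL $38,716. Book value $168,365.
Year 5: DB = ⌊$168,365 × 125%/8⌋ = $26,307; SL = ⌊$154,865/4⌋ = $38,716 → take SL $38,716. Book value $129,649.

$38,716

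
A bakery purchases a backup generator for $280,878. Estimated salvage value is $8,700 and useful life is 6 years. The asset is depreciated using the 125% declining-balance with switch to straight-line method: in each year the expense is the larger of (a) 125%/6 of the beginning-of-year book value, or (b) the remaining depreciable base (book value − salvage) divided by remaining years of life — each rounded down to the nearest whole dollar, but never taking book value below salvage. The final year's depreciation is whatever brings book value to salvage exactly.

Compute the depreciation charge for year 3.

$41,834

Depreciable base = $280,878 − $8,700 = $272,178.
Year 1: DB = ⌊$280,878 × 125%/6⌋ = $58,516; SL = ⌊$272,178/6⌋ = $45,363 → take DB $58,516. Book value $222,362.
Year 2: DB = ⌊$222,362 × 125%/6⌋ = $46,325; SL = ⌊$213,662/5⌋ = $42,732 → take DB $46,325. Book value $176,037.
Year 3: DB = ⌊$176,037 × 125%/6⌋ = $36,674; SL = ⌊$167,337/4⌋ = $41,834 → take SL $41,834. Book value $134,203.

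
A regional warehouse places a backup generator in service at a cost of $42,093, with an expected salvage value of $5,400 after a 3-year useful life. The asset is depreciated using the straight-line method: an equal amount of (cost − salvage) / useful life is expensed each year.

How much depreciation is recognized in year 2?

$12,231

Depreciable base = $42,093 − $5,400 = $36,693.
Annual expense = $36,693 / 3 = $12,231.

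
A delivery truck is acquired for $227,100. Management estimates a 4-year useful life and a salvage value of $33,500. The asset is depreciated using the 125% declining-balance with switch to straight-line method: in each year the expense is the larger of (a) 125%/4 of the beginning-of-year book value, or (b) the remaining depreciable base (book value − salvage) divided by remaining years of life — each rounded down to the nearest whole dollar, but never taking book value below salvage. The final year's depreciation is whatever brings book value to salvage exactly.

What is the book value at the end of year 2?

Depreciable base = $227,100 − $33,500 = $193,600.
Year 1: DB = ⌊$227,100 × 125%/4⌋ = $70,968; SL = ⌊$193,600/4⌋ = $48,400 → take DB $70,968. Book value $156,132.
Year 2: DB = ⌊$156,132 × 125%/4⌋ = $48,791; SL = ⌊$122,632/3⌋ = $40,877 → take DB $48,791. Book value $107,341.

$107,341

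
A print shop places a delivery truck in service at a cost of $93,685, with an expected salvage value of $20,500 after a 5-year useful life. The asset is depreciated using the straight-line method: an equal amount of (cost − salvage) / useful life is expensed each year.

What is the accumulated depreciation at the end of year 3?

Depreciable base = $93,685 − $20,500 = $73,185.
Annual expense = $73,185 / 5 = $14,637.
End of year 1: book value $79,048.
End of year 2: book value $64,411.
End of year 3: book value $49,774.
Accumulated through year 3 = $93,685 − $49,774 = $43,911.

$43,911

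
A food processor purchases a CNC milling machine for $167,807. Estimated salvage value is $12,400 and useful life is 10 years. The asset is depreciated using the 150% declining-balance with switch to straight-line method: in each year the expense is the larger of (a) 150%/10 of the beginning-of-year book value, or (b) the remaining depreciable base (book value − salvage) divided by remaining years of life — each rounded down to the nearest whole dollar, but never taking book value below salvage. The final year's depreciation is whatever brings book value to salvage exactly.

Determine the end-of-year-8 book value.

Depreciable base = $167,807 − $12,400 = $155,407.
Year 1: DB = ⌊$167,807 × 150%/10⌋ = $25,171; SL = ⌊$155,407/10⌋ = $15,540 → take DB $25,171. Book value $142,636.
Year 2: DB = ⌊$142,636 × 150%/10⌋ = $21,395; SL = ⌊$130,236/9⌋ = $14,470 → take DB $21,395. Book value $121,241.
Year 3: DB = ⌊$121,241 × 150%/10⌋ = $18,186; SL = ⌊$108,841/8⌋ = $13,605 → take DB $18,186. Book value $103,055.
Year 4: DB = ⌊$103,055 × 150%/10⌋ = $15,458; SL = ⌊$90,655/7⌋ = $12,950 → take DB $15,458. Book value $87,597.
Year 5: DB = ⌊$87,597 × 150%/10⌋ = $13,139; SL = ⌊$75,197/6⌋ = $12,532 → take DB $13,139. Book value $74,458.
Year 6: DB = ⌊$74,458 × 150%/10⌋ = $11,168; SL = ⌊$62,058/5⌋ = $12,411 → take SL $12,411. Book value $62,047.
Year 7: DB = ⌊$62,047 × 150%/10⌋ = $9,307; SL = ⌊$49,647/4⌋ = $12,411 → take SL $12,411. Book value $49,636.
Year 8: DB = ⌊$49,636 × 150%/10⌋ = $7,445; SL = ⌊$37,236/3⌋ = $12,412 → take SL $12,412. Book value $37,224.

$37,224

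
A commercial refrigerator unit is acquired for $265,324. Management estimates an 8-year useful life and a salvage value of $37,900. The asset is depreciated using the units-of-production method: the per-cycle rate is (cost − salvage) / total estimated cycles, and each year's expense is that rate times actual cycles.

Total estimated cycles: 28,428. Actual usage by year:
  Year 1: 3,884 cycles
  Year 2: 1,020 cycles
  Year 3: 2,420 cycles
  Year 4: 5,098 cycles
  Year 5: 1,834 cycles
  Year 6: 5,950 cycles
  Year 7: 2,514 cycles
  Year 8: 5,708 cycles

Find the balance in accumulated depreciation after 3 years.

$58,592

Depreciable base = $265,324 − $37,900 = $227,424.
Rate = $227,424 / 28,428 cycles = $8 per cycle.
Year 1: 3,884 × $8 = $31,072. Book value $234,252.
Year 2: 1,020 × $8 = $8,160. Book value $226,092.
Year 3: 2,420 × $8 = $19,360. Book value $206,732.
Accumulated through year 3 = $265,324 − $206,732 = $58,592.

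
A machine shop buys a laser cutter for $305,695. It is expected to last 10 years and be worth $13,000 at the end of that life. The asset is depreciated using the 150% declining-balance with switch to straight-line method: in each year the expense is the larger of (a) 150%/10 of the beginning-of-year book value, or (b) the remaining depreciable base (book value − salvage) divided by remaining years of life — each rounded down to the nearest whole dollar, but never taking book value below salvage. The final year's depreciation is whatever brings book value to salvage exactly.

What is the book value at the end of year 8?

Depreciable base = $305,695 − $13,000 = $292,695.
Year 1: DB = ⌊$305,695 × 150%/10⌋ = $45,854; SL = ⌊$292,695/10⌋ = $29,269 → take DB $45,854. Book value $259,841.
Year 2: DB = ⌊$259,841 × 150%/10⌋ = $38,976; SL = ⌊$246,841/9⌋ = $27,426 → take DB $38,976. Book value $220,865.
Year 3: DB = ⌊$220,865 × 150%/10⌋ = $33,129; SL = ⌊$207,865/8⌋ = $25,983 → take DB $33,129. Book value $187,736.
Year 4: DB = ⌊$187,736 × 150%/10⌋ = $28,160; SL = ⌊$174,736/7⌋ = $24,962 → take DB $28,160. Book value $159,576.
Year 5: DB = ⌊$159,576 × 150%/10⌋ = $23,936; SL = ⌊$146,576/6⌋ = $24,429 → take SL $24,429. Book value $135,147.
Year 6: DB = ⌊$135,147 × 150%/10⌋ = $20,272; SL = ⌊$122,147/5⌋ = $24,429 → take SL $24,429. Book value $110,718.
Year 7: DB = ⌊$110,718 × 150%/10⌋ = $16,607; SL = ⌊$97,718/4⌋ = $24,429 → take SL $24,429. Book value $86,289.
Year 8: DB = ⌊$86,289 × 150%/10⌋ = $12,943; SL = ⌊$73,289/3⌋ = $24,429 → take SL $24,429. Book value $61,860.

$61,860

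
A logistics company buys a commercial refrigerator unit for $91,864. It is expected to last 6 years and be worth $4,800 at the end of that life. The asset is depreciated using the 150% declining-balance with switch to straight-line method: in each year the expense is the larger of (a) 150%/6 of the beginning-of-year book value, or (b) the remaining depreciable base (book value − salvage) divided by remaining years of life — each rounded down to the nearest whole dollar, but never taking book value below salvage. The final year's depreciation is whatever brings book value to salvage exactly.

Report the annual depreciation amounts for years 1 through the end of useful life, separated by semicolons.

$22,966; $17,224; $12,918; $11,318; $11,319; $11,319

Depreciable base = $91,864 − $4,800 = $87,064.
Year 1: DB = ⌊$91,864 × 150%/6⌋ = $22,966; SL = ⌊$87,064/6⌋ = $14,510 → take DB $22,966. Book value $68,898.
Year 2: DB = ⌊$68,898 × 150%/6⌋ = $17,224; SL = ⌊$64,098/5⌋ = $12,819 → take DB $17,224. Book value $51,674.
Year 3: DB = ⌊$51,674 × 150%/6⌋ = $12,918; SL = ⌊$46,874/4⌋ = $11,718 → take DB $12,918. Book value $38,756.
Year 4: DB = ⌊$38,756 × 150%/6⌋ = $9,689; SL = ⌊$33,956/3⌋ = $11,318 → take SL $11,318. Book value $27,438.
Year 5: DB = ⌊$27,438 × 150%/6⌋ = $6,859; SL = ⌊$22,638/2⌋ = $11,319 → take SL $11,319. Book value $16,119.
Year 6 (final): $16,119 − $4,800 = $11,319. Book value $4,800.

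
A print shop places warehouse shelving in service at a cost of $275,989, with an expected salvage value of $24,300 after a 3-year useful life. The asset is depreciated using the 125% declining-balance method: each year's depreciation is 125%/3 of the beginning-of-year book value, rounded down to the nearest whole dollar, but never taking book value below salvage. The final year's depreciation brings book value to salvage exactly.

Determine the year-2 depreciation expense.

$67,080

Depreciable base = $275,989 − $24,300 = $251,689.
Year 1: ⌊$275,989 × 125%/3⌋ = $114,995. Book value $160,994.
Year 2: ⌊$160,994 × 125%/3⌋ = $67,080. Book value $93,914.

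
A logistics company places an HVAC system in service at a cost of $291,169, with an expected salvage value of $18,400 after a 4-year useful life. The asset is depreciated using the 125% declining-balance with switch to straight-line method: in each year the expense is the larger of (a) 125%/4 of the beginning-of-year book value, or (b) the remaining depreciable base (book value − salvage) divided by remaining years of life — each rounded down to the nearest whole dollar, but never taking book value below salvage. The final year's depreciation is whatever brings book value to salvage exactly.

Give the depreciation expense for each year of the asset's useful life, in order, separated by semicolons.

$90,990; $62,555; $59,612; $59,612

Depreciable base = $291,169 − $18,400 = $272,769.
Year 1: DB = ⌊$291,169 × 125%/4⌋ = $90,990; SL = ⌊$272,769/4⌋ = $68,192 → take DB $90,990. Book value $200,179.
Year 2: DB = ⌊$200,179 × 125%/4⌋ = $62,555; SL = ⌊$181,779/3⌋ = $60,593 → take DB $62,555. Book value $137,624.
Year 3: DB = ⌊$137,624 × 125%/4⌋ = $43,007; SL = ⌊$119,224/2⌋ = $59,612 → take SL $59,612. Book value $78,012.
Year 4 (final): $78,012 − $18,400 = $59,612. Book value $18,400.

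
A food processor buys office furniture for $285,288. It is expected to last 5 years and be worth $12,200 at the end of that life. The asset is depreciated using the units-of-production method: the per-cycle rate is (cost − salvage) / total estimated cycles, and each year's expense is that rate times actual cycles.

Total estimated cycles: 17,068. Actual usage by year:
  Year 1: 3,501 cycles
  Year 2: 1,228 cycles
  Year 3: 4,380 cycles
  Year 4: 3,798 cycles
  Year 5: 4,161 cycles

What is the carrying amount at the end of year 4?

Depreciable base = $285,288 − $12,200 = $273,088.
Rate = $273,088 / 17,068 cycles = $16 per cycle.
Year 1: 3,501 × $16 = $56,016. Book value $229,272.
Year 2: 1,228 × $16 = $19,648. Book value $209,624.
Year 3: 4,380 × $16 = $70,080. Book value $139,544.
Year 4: 3,798 × $16 = $60,768. Book value $78,776.

$78,776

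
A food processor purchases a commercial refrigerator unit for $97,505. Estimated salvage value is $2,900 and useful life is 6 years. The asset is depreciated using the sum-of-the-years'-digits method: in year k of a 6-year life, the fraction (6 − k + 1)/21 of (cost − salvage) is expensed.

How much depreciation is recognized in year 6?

$4,505

Depreciable base = $97,505 − $2,900 = $94,605.
Sum of the years' digits = 6+5+4+3+2+1 = 21.
Year 1: $94,605 × 6/21 = $27,030. Book value $70,475.
Year 2: $94,605 × 5/21 = $22,525. Book value $47,950.
Year 3: $94,605 × 4/21 = $18,020. Book value $29,930.
Year 4: $94,605 × 3/21 = $13,515. Book value $16,415.
Year 5: $94,605 × 2/21 = $9,010. Book value $7,405.
Year 6: $94,605 × 1/21 = $4,505. Book value $2,900.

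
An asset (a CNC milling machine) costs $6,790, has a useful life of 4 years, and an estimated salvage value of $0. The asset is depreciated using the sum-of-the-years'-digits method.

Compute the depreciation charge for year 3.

Depreciable base = $6,790 − $0 = $6,790.
Sum of the years' digits = 4+3+2+1 = 10.
Year 1: $6,790 × 4/10 = $2,716. Book value $4,074.
Year 2: $6,790 × 3/10 = $2,037. Book value $2,037.
Year 3: $6,790 × 2/10 = $1,358. Book value $679.

$1,358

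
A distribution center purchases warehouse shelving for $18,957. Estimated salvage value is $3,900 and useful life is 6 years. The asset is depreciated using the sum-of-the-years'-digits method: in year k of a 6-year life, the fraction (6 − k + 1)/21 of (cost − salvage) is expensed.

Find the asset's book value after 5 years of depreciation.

$4,617

Depreciable base = $18,957 − $3,900 = $15,057.
Sum of the years' digits = 6+5+4+3+2+1 = 21.
Year 1: $15,057 × 6/21 = $4,302. Book value $14,655.
Year 2: $15,057 × 5/21 = $3,585. Book value $11,070.
Year 3: $15,057 × 4/21 = $2,868. Book value $8,202.
Year 4: $15,057 × 3/21 = $2,151. Book value $6,051.
Year 5: $15,057 × 2/21 = $1,434. Book value $4,617.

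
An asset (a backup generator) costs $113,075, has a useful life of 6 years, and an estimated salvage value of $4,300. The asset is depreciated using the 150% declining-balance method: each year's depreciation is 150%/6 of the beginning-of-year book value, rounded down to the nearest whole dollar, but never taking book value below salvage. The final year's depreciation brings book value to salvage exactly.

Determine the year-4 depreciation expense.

Depreciable base = $113,075 − $4,300 = $108,775.
Year 1: ⌊$113,075 × 150%/6⌋ = $28,268. Book value $84,807.
Year 2: ⌊$84,807 × 150%/6⌋ = $21,201. Book value $63,606.
Year 3: ⌊$63,606 × 150%/6⌋ = $15,901. Book value $47,705.
Year 4: ⌊$47,705 × 150%/6⌋ = $11,926. Book value $35,779.

$11,926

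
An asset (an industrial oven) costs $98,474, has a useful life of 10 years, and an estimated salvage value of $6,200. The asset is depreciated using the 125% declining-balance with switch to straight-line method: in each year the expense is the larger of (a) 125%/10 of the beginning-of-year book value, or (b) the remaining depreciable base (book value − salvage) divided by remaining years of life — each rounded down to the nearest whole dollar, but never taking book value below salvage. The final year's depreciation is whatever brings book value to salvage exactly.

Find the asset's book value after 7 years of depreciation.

$31,817

Depreciable base = $98,474 − $6,200 = $92,274.
Year 1: DB = ⌊$98,474 × 125%/10⌋ = $12,309; SL = ⌊$92,274/10⌋ = $9,227 → take DB $12,309. Book value $86,165.
Year 2: DB = ⌊$86,165 × 125%/10⌋ = $10,770; SL = ⌊$79,965/9⌋ = $8,885 → take DB $10,770. Book value $75,395.
Year 3: DB = ⌊$75,395 × 125%/10⌋ = $9,424; SL = ⌊$69,195/8⌋ = $8,649 → take DB $9,424. Book value $65,971.
Year 4: DB = ⌊$65,971 × 125%/10⌋ = $8,246; SL = ⌊$59,771/7⌋ = $8,538 → take SL $8,538. Book value $57,433.
Year 5: DB = ⌊$57,433 × 125%/10⌋ = $7,179; SL = ⌊$51,233/6⌋ = $8,538 → take SL $8,538. Book value $48,895.
Year 6: DB = ⌊$48,895 × 125%/10⌋ = $6,111; SL = ⌊$42,695/5⌋ = $8,539 → take SL $8,539. Book value $40,356.
Year 7: DB = ⌊$40,356 × 125%/10⌋ = $5,044; SL = ⌊$34,156/4⌋ = $8,539 → take SL $8,539. Book value $31,817.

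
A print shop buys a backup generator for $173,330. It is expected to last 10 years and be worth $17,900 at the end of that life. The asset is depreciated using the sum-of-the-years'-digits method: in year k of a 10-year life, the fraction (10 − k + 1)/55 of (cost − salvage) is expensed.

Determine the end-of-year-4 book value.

Depreciable base = $173,330 − $17,900 = $155,430.
Sum of the years' digits = 10+9+8+7+6+5+4+3+2+1 = 55.
Year 1: $155,430 × 10/55 = $28,260. Book value $145,070.
Year 2: $155,430 × 9/55 = $25,434. Book value $119,636.
Year 3: $155,430 × 8/55 = $22,608. Book value $97,028.
Year 4: $155,430 × 7/55 = $19,782. Book value $77,246.

$77,246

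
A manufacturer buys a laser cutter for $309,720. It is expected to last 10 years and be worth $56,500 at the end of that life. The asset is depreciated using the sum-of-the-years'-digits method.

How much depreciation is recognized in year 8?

$13,812

Depreciable base = $309,720 − $56,500 = $253,220.
Sum of the years' digits = 10+9+8+7+6+5+4+3+2+1 = 55.
Year 1: $253,220 × 10/55 = $46,040. Book value $263,680.
Year 2: $253,220 × 9/55 = $41,436. Book value $222,244.
Year 3: $253,220 × 8/55 = $36,832. Book value $185,412.
Year 4: $253,220 × 7/55 = $32,228. Book value $153,184.
Year 5: $253,220 × 6/55 = $27,624. Book value $125,560.
Year 6: $253,220 × 5/55 = $23,020. Book value $102,540.
Year 7: $253,220 × 4/55 = $18,416. Book value $84,124.
Year 8: $253,220 × 3/55 = $13,812. Book value $70,312.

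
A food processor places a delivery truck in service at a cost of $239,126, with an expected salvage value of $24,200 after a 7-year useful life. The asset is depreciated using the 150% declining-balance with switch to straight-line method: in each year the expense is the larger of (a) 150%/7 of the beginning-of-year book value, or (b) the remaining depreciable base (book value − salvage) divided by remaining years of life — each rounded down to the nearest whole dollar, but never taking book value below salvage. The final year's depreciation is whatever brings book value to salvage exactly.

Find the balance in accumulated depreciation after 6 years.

Depreciable base = $239,126 − $24,200 = $214,926.
Year 1: DB = ⌊$239,126 × 150%/7⌋ = $51,241; SL = ⌊$214,926/7⌋ = $30,703 → take DB $51,241. Book value $187,885.
Year 2: DB = ⌊$187,885 × 150%/7⌋ = $40,261; SL = ⌊$163,685/6⌋ = $27,280 → take DB $40,261. Book value $147,624.
Year 3: DB = ⌊$147,624 × 150%/7⌋ = $31,633; SL = ⌊$123,424/5⌋ = $24,684 → take DB $31,633. Book value $115,991.
Year 4: DB = ⌊$115,991 × 150%/7⌋ = $24,855; SL = ⌊$91,791/4⌋ = $22,947 → take DB $24,855. Book value $91,136.
Year 5: DB = ⌊$91,136 × 150%/7⌋ = $19,529; SL = ⌊$66,936/3⌋ = $22,312 → take SL $22,312. Book value $68,824.
Year 6: DB = ⌊$68,824 × 150%/7⌋ = $14,748; SL = ⌊$44,624/2⌋ = $22,312 → take SL $22,312. Book value $46,512.
Accumulated through year 6 = $239,126 − $46,512 = $192,614.

$192,614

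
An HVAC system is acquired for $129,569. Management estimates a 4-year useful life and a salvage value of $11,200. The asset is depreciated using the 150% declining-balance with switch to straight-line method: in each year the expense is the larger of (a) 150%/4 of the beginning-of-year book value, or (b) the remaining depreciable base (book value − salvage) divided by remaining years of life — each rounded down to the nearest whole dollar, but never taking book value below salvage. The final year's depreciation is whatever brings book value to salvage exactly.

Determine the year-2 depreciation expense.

Depreciable base = $129,569 − $11,200 = $118,369.
Year 1: DB = ⌊$129,569 × 150%/4⌋ = $48,588; SL = ⌊$118,369/4⌋ = $29,592 → take DB $48,588. Book value $80,981.
Year 2: DB = ⌊$80,981 × 150%/4⌋ = $30,367; SL = ⌊$69,781/3⌋ = $23,260 → take DB $30,367. Book value $50,614.

$30,367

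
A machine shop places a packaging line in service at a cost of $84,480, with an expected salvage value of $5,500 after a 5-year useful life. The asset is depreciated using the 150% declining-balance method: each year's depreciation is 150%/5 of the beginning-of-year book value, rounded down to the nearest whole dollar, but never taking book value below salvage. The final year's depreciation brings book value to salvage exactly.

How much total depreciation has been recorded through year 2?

Depreciable base = $84,480 − $5,500 = $78,980.
Year 1: ⌊$84,480 × 150%/5⌋ = $25,344. Book value $59,136.
Year 2: ⌊$59,136 × 150%/5⌋ = $17,740. Book value $41,396.
Accumulated through year 2 = $84,480 − $41,396 = $43,084.

$43,084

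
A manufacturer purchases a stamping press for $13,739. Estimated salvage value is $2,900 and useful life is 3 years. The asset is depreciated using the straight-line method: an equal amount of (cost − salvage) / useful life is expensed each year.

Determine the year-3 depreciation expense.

Depreciable base = $13,739 − $2,900 = $10,839.
Annual expense = $10,839 / 3 = $3,613.

$3,613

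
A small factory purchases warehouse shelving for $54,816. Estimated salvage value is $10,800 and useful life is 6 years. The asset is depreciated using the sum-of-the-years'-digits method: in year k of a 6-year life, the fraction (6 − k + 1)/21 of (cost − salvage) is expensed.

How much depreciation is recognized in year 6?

Depreciable base = $54,816 − $10,800 = $44,016.
Sum of the years' digits = 6+5+4+3+2+1 = 21.
Year 1: $44,016 × 6/21 = $12,576. Book value $42,240.
Year 2: $44,016 × 5/21 = $10,480. Book value $31,760.
Year 3: $44,016 × 4/21 = $8,384. Book value $23,376.
Year 4: $44,016 × 3/21 = $6,288. Book value $17,088.
Year 5: $44,016 × 2/21 = $4,192. Book value $12,896.
Year 6: $44,016 × 1/21 = $2,096. Book value $10,800.

$2,096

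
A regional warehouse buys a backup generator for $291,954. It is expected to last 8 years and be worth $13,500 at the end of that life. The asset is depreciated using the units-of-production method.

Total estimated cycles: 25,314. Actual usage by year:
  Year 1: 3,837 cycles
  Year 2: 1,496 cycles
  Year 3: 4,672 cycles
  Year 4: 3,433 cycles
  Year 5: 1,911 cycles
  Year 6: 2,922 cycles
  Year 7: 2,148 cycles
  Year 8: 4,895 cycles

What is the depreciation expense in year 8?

$53,845

Depreciable base = $291,954 − $13,500 = $278,454.
Rate = $278,454 / 25,314 cycles = $11 per cycle.
Year 1: 3,837 × $11 = $42,207. Book value $249,747.
Year 2: 1,496 × $11 = $16,456. Book value $233,291.
Year 3: 4,672 × $11 = $51,392. Book value $181,899.
Year 4: 3,433 × $11 = $37,763. Book value $144,136.
Year 5: 1,911 × $11 = $21,021. Book value $123,115.
Year 6: 2,922 × $11 = $32,142. Book value $90,973.
Year 7: 2,148 × $11 = $23,628. Book value $67,345.
Year 8: 4,895 × $11 = $53,845. Book value $13,500.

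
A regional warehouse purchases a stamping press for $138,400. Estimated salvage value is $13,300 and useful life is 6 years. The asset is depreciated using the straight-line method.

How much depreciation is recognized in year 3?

$20,850

Depreciable base = $138,400 − $13,300 = $125,100.
Annual expense = $125,100 / 6 = $20,850.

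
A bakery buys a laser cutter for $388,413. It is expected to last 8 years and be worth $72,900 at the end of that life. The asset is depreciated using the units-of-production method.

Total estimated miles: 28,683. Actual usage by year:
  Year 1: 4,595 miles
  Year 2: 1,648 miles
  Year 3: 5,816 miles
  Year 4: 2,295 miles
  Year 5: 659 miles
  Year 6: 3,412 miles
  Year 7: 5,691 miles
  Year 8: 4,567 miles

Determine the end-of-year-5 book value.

Depreciable base = $388,413 − $72,900 = $315,513.
Rate = $315,513 / 28,683 miles = $11 per mile.
Year 1: 4,595 × $11 = $50,545. Book value $337,868.
Year 2: 1,648 × $11 = $18,128. Book value $319,740.
Year 3: 5,816 × $11 = $63,976. Book value $255,764.
Year 4: 2,295 × $11 = $25,245. Book value $230,519.
Year 5: 659 × $11 = $7,249. Book value $223,270.

$223,270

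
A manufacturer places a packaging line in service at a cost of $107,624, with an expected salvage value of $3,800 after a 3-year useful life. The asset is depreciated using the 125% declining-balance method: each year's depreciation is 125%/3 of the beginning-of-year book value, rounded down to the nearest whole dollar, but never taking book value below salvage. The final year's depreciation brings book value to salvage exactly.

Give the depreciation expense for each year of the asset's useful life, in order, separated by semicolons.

$44,843; $26,158; $32,823

Depreciable base = $107,624 − $3,800 = $103,824.
Year 1: ⌊$107,624 × 125%/3⌋ = $44,843. Book value $62,781.
Year 2: ⌊$62,781 × 125%/3⌋ = $26,158. Book value $36,623.
Year 3 (final): $36,623 − $3,800 = $32,823. Book value $3,800.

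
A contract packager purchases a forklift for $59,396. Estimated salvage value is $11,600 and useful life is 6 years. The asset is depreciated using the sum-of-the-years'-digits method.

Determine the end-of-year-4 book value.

Depreciable base = $59,396 − $11,600 = $47,796.
Sum of the years' digits = 6+5+4+3+2+1 = 21.
Year 1: $47,796 × 6/21 = $13,656. Book value $45,740.
Year 2: $47,796 × 5/21 = $11,380. Book value $34,360.
Year 3: $47,796 × 4/21 = $9,104. Book value $25,256.
Year 4: $47,796 × 3/21 = $6,828. Book value $18,428.

$18,428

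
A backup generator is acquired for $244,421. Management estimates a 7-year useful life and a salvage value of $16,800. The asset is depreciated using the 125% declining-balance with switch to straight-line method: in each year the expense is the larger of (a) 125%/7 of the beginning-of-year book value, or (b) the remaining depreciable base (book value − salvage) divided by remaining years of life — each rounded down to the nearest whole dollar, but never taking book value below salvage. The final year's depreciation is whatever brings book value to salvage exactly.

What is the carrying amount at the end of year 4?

$105,675

Depreciable base = $244,421 − $16,800 = $227,621.
Year 1: DB = ⌊$244,421 × 125%/7⌋ = $43,646; SL = ⌊$227,621/7⌋ = $32,517 → take DB $43,646. Book value $200,775.
Year 2: DB = ⌊$200,775 × 125%/7⌋ = $35,852; SL = ⌊$183,975/6⌋ = $30,662 → take DB $35,852. Book value $164,923.
Year 3: DB = ⌊$164,923 × 125%/7⌋ = $29,450; SL = ⌊$148,123/5⌋ = $29,624 → take SL $29,624. Book value $135,299.
Year 4: DB = ⌊$135,299 × 125%/7⌋ = $24,160; SL = ⌊$118,499/4⌋ = $29,624 → take SL $29,624. Book value $105,675.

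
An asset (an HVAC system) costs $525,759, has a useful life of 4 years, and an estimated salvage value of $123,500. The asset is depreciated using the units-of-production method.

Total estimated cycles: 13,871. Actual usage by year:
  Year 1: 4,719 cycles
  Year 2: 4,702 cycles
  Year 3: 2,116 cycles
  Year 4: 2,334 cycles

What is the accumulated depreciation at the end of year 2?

Depreciable base = $525,759 − $123,500 = $402,259.
Rate = $402,259 / 13,871 cycles = $29 per cycle.
Year 1: 4,719 × $29 = $136,851. Book value $388,908.
Year 2: 4,702 × $29 = $136,358. Book value $252,550.
Accumulated through year 2 = $525,759 − $252,550 = $273,209.

$273,209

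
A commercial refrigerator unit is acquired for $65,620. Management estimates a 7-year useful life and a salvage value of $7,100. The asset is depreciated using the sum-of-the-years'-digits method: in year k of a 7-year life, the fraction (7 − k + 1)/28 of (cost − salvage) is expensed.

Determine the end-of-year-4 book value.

$19,640

Depreciable base = $65,620 − $7,100 = $58,520.
Sum of the years' digits = 7+6+5+4+3+2+1 = 28.
Year 1: $58,520 × 7/28 = $14,630. Book value $50,990.
Year 2: $58,520 × 6/28 = $12,540. Book value $38,450.
Year 3: $58,520 × 5/28 = $10,450. Book value $28,000.
Year 4: $58,520 × 4/28 = $8,360. Book value $19,640.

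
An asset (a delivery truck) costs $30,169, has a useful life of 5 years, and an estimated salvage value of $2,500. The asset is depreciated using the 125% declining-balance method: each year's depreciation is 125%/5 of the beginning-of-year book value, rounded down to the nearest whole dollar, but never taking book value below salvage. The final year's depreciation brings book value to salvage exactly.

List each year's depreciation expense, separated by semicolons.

Depreciable base = $30,169 − $2,500 = $27,669.
Year 1: ⌊$30,169 × 125%/5⌋ = $7,542. Book value $22,627.
Year 2: ⌊$22,627 × 125%/5⌋ = $5,656. Book value $16,971.
Year 3: ⌊$16,971 × 125%/5⌋ = $4,242. Book value $12,729.
Year 4: ⌊$12,729 × 125%/5⌋ = $3,182. Book value $9,547.
Year 5 (final): $9,547 − $2,500 = $7,047. Book value $2,500.

$7,542; $5,656; $4,242; $3,182; $7,047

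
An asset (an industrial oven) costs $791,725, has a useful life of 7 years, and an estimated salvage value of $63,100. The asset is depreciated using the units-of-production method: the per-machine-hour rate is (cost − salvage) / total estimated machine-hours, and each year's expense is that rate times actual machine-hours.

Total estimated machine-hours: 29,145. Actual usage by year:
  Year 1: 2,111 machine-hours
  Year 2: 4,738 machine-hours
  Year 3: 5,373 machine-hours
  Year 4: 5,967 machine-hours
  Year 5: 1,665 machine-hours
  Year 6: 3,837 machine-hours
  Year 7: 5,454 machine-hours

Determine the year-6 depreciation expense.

Depreciable base = $791,725 − $63,100 = $728,625.
Rate = $728,625 / 29,145 machine-hours = $25 per machine-hour.
Year 1: 2,111 × $25 = $52,775. Book value $738,950.
Year 2: 4,738 × $25 = $118,450. Book value $620,500.
Year 3: 5,373 × $25 = $134,325. Book value $486,175.
Year 4: 5,967 × $25 = $149,175. Book value $337,000.
Year 5: 1,665 × $25 = $41,625. Book value $295,375.
Year 6: 3,837 × $25 = $95,925. Book value $199,450.

$95,925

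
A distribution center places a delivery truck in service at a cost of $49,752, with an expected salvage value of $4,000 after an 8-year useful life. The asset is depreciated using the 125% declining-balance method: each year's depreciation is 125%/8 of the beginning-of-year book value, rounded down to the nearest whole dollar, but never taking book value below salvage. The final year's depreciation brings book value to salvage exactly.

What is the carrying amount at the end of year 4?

$25,217

Depreciable base = $49,752 − $4,000 = $45,752.
Year 1: ⌊$49,752 × 125%/8⌋ = $7,773. Book value $41,979.
Year 2: ⌊$41,979 × 125%/8⌋ = $6,559. Book value $35,420.
Year 3: ⌊$35,420 × 125%/8⌋ = $5,534. Book value $29,886.
Year 4: ⌊$29,886 × 125%/8⌋ = $4,669. Book value $25,217.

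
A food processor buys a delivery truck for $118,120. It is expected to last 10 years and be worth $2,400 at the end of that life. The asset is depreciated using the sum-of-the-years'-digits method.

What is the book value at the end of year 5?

$33,960

Depreciable base = $118,120 − $2,400 = $115,720.
Sum of the years' digits = 10+9+8+7+6+5+4+3+2+1 = 55.
Year 1: $115,720 × 10/55 = $21,040. Book value $97,080.
Year 2: $115,720 × 9/55 = $18,936. Book value $78,144.
Year 3: $115,720 × 8/55 = $16,832. Book value $61,312.
Year 4: $115,720 × 7/55 = $14,728. Book value $46,584.
Year 5: $115,720 × 6/55 = $12,624. Book value $33,960.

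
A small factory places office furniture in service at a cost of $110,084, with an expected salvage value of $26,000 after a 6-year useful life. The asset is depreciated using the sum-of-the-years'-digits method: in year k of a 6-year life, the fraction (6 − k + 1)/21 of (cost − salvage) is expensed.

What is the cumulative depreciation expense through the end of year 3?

Depreciable base = $110,084 − $26,000 = $84,084.
Sum of the years' digits = 6+5+4+3+2+1 = 21.
Year 1: $84,084 × 6/21 = $24,024. Book value $86,060.
Year 2: $84,084 × 5/21 = $20,020. Book value $66,040.
Year 3: $84,084 × 4/21 = $16,016. Book value $50,024.
Accumulated through year 3 = $110,084 − $50,024 = $60,060.

$60,060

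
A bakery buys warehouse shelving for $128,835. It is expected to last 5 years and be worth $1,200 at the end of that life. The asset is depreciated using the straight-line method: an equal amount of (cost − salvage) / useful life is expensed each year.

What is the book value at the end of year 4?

Depreciable base = $128,835 − $1,200 = $127,635.
Annual expense = $127,635 / 5 = $25,527.
End of year 1: book value $103,308.
End of year 2: book value $77,781.
End of year 3: book value $52,254.
End of year 4: book value $26,727.

$26,727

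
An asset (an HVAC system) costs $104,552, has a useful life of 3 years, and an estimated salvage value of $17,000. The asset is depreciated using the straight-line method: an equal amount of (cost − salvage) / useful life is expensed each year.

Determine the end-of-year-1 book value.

$75,368

Depreciable base = $104,552 − $17,000 = $87,552.
Annual expense = $87,552 / 3 = $29,184.
End of year 1: book value $75,368.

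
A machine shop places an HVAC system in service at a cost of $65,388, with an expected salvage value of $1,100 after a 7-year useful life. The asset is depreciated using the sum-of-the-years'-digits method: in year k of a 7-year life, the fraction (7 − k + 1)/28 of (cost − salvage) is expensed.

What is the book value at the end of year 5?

Depreciable base = $65,388 − $1,100 = $64,288.
Sum of the years' digits = 7+6+5+4+3+2+1 = 28.
Year 1: $64,288 × 7/28 = $16,072. Book value $49,316.
Year 2: $64,288 × 6/28 = $13,776. Book value $35,540.
Year 3: $64,288 × 5/28 = $11,480. Book value $24,060.
Year 4: $64,288 × 4/28 = $9,184. Book value $14,876.
Year 5: $64,288 × 3/28 = $6,888. Book value $7,988.

$7,988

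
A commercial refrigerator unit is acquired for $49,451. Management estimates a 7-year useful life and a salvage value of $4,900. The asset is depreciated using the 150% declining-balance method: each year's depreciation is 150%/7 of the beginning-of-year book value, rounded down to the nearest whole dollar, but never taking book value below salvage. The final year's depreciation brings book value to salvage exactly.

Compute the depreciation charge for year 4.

Depreciable base = $49,451 − $4,900 = $44,551.
Year 1: ⌊$49,451 × 150%/7⌋ = $10,596. Book value $38,855.
Year 2: ⌊$38,855 × 150%/7⌋ = $8,326. Book value $30,529.
Year 3: ⌊$30,529 × 150%/7⌋ = $6,541. Book value $23,988.
Year 4: ⌊$23,988 × 150%/7⌋ = $5,140. Book value $18,848.

$5,140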